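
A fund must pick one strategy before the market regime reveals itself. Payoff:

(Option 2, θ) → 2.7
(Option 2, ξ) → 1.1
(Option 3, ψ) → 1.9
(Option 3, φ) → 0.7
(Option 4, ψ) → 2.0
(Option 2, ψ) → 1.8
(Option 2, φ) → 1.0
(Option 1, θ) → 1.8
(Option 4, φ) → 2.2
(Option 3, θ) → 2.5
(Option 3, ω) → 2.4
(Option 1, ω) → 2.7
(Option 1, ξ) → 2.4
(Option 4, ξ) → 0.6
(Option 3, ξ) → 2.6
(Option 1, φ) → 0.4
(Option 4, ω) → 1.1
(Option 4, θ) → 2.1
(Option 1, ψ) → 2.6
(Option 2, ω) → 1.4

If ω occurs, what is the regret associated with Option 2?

Best payoff under ω is 2.7.
Regret = 2.7 − 1.4 = 1.3.

1.3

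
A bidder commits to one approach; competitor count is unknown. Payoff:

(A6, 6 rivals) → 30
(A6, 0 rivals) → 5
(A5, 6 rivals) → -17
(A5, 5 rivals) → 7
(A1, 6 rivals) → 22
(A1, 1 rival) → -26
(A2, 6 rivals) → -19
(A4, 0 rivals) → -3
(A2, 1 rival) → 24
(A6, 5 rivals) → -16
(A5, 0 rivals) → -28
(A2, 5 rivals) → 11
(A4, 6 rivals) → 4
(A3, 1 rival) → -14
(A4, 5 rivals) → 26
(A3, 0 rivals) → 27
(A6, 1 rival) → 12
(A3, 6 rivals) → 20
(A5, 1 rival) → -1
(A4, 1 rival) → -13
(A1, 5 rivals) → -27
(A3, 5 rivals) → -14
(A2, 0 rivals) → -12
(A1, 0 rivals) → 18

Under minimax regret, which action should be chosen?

A4

Column bests: 0 rivals=27, 1 rival=24, 5 rivals=26, 6 rivals=30.
A1 regrets: 9, 50, 53, 8 → max 53
A2 regrets: 39, 0, 15, 49 → max 49
A3 regrets: 0, 38, 40, 10 → max 40
A4 regrets: 30, 37, 0, 26 → max 37
A5 regrets: 55, 25, 19, 47 → max 55
A6 regrets: 22, 12, 42, 0 → max 42
Smallest max regret = 37 → A4.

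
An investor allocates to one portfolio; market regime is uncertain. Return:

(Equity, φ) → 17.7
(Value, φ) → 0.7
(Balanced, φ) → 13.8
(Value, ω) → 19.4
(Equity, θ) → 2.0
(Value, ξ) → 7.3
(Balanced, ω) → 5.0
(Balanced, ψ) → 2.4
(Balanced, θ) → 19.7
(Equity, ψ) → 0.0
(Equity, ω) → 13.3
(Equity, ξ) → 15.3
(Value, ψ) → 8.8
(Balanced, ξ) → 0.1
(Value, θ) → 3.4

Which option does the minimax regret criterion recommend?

Balanced

Column bests: θ=19.7, φ=17.7, ψ=8.8, ω=19.4, ξ=15.3.
Balanced regrets: 0.0, 3.9, 6.4, 14.4, 15.2 → max 15.2
Equity regrets: 17.7, 0.0, 8.8, 6.1, 0.0 → max 17.7
Value regrets: 16.3, 17.0, 0.0, 0.0, 8.0 → max 17.0
Smallest max regret = 15.2 → Balanced.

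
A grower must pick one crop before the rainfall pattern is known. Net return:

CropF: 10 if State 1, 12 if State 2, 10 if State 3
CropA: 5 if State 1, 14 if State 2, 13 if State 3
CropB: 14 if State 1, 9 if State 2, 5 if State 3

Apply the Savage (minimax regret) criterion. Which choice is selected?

CropF

Column bests: State 1=14, State 2=14, State 3=13.
CropF regrets: 4, 2, 3 → max 4
CropA regrets: 9, 0, 0 → max 9
CropB regrets: 0, 5, 8 → max 8
Smallest max regret = 4 → CropF.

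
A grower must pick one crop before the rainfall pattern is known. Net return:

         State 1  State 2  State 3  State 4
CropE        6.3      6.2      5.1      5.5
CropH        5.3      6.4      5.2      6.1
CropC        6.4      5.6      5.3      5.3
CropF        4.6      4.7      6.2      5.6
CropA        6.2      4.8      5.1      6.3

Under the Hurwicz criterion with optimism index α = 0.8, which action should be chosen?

CropC

CropE: 0.8·6.3 + 0.2·5.1 = 6.06
CropH: 0.8·6.4 + 0.2·5.2 = 6.16
CropC: 0.8·6.4 + 0.2·5.3 = 6.18
CropF: 0.8·6.2 + 0.2·4.6 = 5.88
CropA: 0.8·6.3 + 0.2·4.8 = 6
Highest Hurwicz score = 6.18 → CropC.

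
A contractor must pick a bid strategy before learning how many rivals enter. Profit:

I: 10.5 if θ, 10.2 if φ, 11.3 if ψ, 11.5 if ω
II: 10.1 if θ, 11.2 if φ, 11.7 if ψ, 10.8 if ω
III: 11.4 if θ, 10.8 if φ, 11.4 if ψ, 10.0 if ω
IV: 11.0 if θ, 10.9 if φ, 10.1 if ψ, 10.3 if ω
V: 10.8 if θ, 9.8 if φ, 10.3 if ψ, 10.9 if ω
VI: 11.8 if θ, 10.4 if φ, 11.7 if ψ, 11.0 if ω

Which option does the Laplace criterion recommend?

VI

Row averages: I=10.875, II=10.95, III=10.9, IV=10.575, V=10.45, VI=11.225
Highest average = 11.225 → VI.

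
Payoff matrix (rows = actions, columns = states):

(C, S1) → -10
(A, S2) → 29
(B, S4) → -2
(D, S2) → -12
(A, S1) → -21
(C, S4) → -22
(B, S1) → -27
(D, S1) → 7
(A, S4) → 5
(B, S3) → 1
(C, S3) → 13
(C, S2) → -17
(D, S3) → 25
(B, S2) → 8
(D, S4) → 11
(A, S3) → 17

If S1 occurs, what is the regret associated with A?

Best payoff under S1 is 7.
Regret = 7 − (-21) = 28.

28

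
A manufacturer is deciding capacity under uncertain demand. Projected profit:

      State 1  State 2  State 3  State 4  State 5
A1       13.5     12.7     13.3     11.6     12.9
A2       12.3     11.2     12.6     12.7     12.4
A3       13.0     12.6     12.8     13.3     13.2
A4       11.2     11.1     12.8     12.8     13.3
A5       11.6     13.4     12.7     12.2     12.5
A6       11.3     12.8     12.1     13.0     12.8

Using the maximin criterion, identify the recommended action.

Row minima: A1=11.6, A2=11.2, A3=12.6, A4=11.1, A5=11.6, A6=11.3
Best worst-case = 12.6 → A3.

A3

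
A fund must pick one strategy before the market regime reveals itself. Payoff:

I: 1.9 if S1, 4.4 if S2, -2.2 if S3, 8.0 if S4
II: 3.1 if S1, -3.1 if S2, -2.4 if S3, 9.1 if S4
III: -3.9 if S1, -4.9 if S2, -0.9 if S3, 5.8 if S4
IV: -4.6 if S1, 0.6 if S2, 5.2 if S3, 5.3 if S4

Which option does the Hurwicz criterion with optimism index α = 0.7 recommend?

II

I: 0.7·8.0 + 0.3·(-2.2) = 4.94
II: 0.7·9.1 + 0.3·(-3.1) = 5.44
III: 0.7·5.8 + 0.3·(-4.9) = 2.59
IV: 0.7·5.3 + 0.3·(-4.6) = 2.33
Highest Hurwicz score = 5.44 → II.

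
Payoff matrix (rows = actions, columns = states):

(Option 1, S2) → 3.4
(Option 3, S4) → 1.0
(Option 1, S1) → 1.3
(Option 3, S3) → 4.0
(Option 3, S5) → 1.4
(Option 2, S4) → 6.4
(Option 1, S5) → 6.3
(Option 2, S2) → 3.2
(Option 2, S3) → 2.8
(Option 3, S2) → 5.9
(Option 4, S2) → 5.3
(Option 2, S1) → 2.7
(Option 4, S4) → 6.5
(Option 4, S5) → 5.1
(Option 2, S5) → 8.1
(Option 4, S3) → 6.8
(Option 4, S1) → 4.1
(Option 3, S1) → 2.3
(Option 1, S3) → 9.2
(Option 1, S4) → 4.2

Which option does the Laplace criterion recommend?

Row averages: Option 1=4.88, Option 2=4.64, Option 3=2.92, Option 4=5.56
Highest average = 5.56 → Option 4.

Option 4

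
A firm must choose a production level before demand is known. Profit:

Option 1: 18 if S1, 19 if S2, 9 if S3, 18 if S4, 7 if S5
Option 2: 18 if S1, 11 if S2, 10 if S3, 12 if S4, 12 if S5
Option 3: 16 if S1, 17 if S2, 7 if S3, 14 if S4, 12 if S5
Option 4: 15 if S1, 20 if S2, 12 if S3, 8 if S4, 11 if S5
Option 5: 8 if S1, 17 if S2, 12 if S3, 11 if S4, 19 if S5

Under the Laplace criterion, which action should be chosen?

Row averages: Option 1=14.2, Option 2=12.6, Option 3=13.2, Option 4=13.2, Option 5=13.4
Highest average = 14.2 → Option 1.

Option 1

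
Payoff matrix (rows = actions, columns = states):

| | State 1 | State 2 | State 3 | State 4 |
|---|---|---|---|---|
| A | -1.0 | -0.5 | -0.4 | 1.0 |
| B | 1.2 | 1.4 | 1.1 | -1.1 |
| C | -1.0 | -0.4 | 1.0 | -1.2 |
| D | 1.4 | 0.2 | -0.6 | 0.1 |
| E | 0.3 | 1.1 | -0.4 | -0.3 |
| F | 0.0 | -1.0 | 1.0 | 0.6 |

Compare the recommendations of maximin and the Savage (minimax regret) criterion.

Row minima: A=-1.0, B=-1.1, C=-1.2, D=-0.6, E=-0.4, F=-1.0
Best worst-case = -0.4 → E.
Column bests: State 1=1.4, State 2=1.4, State 3=1.1, State 4=1.0.
A regrets: 2.4, 1.9, 1.5, 0.0 → max 2.4
B regrets: 0.2, 0.0, 0.0, 2.1 → max 2.1
C regrets: 2.4, 1.8, 0.1, 2.2 → max 2.4
D regrets: 0.0, 1.2, 1.7, 0.9 → max 1.7
E regrets: 1.1, 0.3, 1.5, 1.3 → max 1.5
F regrets: 1.4, 2.4, 0.1, 0.4 → max 2.4
Smallest max regret = 1.5 → E.

maximin → E; minimax regret → E (agree)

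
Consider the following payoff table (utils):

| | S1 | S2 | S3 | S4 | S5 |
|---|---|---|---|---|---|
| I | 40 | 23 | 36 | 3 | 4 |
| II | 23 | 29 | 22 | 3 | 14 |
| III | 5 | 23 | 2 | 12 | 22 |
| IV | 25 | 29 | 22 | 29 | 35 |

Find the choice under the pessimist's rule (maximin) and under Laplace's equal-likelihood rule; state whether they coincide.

Row minima: I=3, II=3, III=2, IV=22
Best worst-case = 22 → IV.
Row averages: I=21.2, II=18.2, III=12.8, IV=28
Highest average = 28 → IV.

maximin → IV; laplace → IV (agree)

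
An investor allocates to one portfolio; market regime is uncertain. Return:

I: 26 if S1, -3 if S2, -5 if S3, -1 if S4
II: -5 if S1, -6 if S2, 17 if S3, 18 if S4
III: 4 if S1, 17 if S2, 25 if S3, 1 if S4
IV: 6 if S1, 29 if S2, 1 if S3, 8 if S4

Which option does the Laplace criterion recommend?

III

Row averages: I=4.25, II=6, III=11.75, IV=11
Highest average = 11.75 → III.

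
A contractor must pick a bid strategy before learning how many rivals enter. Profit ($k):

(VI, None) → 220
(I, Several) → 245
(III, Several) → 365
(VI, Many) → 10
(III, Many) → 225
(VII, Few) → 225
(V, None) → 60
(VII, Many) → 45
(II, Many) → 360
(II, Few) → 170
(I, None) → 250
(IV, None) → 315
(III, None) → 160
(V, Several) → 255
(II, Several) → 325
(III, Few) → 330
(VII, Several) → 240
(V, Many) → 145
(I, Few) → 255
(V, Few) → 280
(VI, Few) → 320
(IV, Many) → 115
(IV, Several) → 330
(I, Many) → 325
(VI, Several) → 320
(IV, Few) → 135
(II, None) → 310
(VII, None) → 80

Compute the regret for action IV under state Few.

195

Best payoff under Few is 330.
Regret = 330 − 135 = 195.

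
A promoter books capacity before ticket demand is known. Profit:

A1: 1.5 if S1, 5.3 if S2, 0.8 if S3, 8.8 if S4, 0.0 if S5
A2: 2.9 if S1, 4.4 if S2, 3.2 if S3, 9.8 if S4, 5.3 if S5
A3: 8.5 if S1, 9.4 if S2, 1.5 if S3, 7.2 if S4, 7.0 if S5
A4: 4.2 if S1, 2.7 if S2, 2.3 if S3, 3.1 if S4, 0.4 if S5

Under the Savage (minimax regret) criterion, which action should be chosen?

Column bests: S1=8.5, S2=9.4, S3=3.2, S4=9.8, S5=7.0.
A1 regrets: 7.0, 4.1, 2.4, 1.0, 7.0 → max 7.0
A2 regrets: 5.6, 5.0, 0.0, 0.0, 1.7 → max 5.6
A3 regrets: 0.0, 0.0, 1.7, 2.6, 0.0 → max 2.6
A4 regrets: 4.3, 6.7, 0.9, 6.7, 6.6 → max 6.7
Smallest max regret = 2.6 → A3.

A3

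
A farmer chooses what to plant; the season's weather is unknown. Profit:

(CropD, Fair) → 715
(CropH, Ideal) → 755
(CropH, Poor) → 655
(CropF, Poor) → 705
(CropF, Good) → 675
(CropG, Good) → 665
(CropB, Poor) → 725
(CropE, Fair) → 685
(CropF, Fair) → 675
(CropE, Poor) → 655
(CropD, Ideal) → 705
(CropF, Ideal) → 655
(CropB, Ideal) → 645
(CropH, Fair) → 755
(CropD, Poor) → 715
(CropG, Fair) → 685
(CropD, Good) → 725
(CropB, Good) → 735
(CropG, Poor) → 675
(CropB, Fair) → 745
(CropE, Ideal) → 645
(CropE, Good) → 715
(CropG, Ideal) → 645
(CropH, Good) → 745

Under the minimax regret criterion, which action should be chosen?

Column bests: Poor=725, Fair=755, Good=745, Ideal=755.
CropG regrets: 50, 70, 80, 110 → max 110
CropE regrets: 70, 70, 30, 110 → max 110
CropH regrets: 70, 0, 0, 0 → max 70
CropD regrets: 10, 40, 20, 50 → max 50
CropB regrets: 0, 10, 10, 110 → max 110
CropF regrets: 20, 80, 70, 100 → max 100
Smallest max regret = 50 → CropD.

CropD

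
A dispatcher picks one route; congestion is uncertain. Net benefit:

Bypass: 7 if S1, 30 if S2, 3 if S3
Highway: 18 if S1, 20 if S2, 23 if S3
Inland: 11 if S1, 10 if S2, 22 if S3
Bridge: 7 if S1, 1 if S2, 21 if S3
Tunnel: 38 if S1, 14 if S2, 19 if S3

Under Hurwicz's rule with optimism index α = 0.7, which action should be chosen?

Bypass: 0.7·30 + 0.3·3 = 21.9
Highway: 0.7·23 + 0.3·18 = 21.5
Inland: 0.7·22 + 0.3·10 = 18.4
Bridge: 0.7·21 + 0.3·1 = 15
Tunnel: 0.7·38 + 0.3·14 = 30.8
Highest Hurwicz score = 30.8 → Tunnel.

Tunnel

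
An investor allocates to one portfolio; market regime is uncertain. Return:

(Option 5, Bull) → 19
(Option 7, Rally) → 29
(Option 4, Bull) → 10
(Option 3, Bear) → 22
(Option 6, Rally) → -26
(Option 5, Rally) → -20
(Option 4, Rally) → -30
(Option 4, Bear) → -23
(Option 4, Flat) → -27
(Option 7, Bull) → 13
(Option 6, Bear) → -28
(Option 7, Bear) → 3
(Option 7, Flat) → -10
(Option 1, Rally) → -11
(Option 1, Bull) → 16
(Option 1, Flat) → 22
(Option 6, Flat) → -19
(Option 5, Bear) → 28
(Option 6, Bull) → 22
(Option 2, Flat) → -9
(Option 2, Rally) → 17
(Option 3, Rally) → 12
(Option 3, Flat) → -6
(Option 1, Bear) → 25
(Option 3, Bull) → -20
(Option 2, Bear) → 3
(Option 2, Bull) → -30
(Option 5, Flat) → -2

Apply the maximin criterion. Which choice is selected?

Option 7

Row minima: Option 1=-11, Option 2=-30, Option 3=-20, Option 4=-30, Option 5=-20, Option 6=-28, Option 7=-10
Best worst-case = -10 → Option 7.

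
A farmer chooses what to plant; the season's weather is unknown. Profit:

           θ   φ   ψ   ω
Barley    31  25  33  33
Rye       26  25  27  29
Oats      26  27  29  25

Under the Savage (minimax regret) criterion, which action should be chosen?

Barley

Column bests: θ=31, φ=27, ψ=33, ω=33.
Barley regrets: 0, 2, 0, 0 → max 2
Rye regrets: 5, 2, 6, 4 → max 6
Oats regrets: 5, 0, 4, 8 → max 8
Smallest max regret = 2 → Barley.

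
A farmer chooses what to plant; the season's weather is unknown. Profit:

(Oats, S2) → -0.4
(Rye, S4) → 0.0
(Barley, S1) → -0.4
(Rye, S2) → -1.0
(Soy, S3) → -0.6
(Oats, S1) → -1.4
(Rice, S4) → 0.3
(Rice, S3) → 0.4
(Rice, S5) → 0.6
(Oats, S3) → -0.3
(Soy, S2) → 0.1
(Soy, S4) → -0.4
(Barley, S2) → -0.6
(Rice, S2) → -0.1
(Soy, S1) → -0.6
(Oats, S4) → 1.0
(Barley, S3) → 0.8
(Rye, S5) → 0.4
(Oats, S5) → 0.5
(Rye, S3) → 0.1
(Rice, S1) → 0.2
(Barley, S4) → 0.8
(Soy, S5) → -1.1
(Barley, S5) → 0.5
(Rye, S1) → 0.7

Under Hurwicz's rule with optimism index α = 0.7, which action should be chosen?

Rice

Oats: 0.7·1.0 + 0.3·(-1.4) = 0.28
Soy: 0.7·0.1 + 0.3·(-1.1) = -0.26
Rye: 0.7·0.7 + 0.3·(-1.0) = 0.19
Barley: 0.7·0.8 + 0.3·(-0.6) = 0.38
Rice: 0.7·0.6 + 0.3·(-0.1) = 0.39
Highest Hurwicz score = 0.39 → Rice.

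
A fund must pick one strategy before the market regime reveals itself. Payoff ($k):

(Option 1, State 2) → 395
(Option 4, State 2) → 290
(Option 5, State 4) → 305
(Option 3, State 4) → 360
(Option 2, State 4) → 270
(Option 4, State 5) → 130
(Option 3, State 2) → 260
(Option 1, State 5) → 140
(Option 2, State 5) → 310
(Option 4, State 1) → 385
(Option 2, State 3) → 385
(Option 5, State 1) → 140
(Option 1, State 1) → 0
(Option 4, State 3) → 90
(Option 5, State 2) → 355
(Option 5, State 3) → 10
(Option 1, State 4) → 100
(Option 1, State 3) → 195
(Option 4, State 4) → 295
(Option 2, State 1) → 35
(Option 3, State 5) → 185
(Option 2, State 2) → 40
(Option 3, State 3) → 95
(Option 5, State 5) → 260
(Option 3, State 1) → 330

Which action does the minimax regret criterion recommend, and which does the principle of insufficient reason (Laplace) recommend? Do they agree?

Column bests: State 1=385, State 2=395, State 3=385, State 4=360, State 5=310.
Option 1 regrets: 385, 0, 190, 260, 170 → max 385
Option 2 regrets: 350, 355, 0, 90, 0 → max 355
Option 3 regrets: 55, 135, 290, 0, 125 → max 290
Option 4 regrets: 0, 105, 295, 65, 180 → max 295
Option 5 regrets: 245, 40, 375, 55, 50 → max 375
Smallest max regret = 290 → Option 3.
Row averages: Option 1=166, Option 2=208, Option 3=246, Option 4=238, Option 5=214
Highest average = 246 → Option 3.

minimax regret → Option 3; laplace → Option 3 (agree)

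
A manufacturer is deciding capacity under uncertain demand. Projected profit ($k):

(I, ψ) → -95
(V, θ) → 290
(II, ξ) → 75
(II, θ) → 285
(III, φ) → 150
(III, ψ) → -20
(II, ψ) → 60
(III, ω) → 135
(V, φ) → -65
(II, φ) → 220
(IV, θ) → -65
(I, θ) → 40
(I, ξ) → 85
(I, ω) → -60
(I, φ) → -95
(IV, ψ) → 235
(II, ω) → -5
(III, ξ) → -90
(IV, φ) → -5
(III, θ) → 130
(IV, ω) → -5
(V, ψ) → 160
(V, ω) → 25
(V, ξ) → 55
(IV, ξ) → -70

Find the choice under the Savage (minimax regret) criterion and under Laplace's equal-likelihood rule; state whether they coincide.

minimax regret → II; laplace → II (agree)

Column bests: θ=290, φ=220, ψ=235, ω=135, ξ=85.
I regrets: 250, 315, 330, 195, 0 → max 330
II regrets: 5, 0, 175, 140, 10 → max 175
III regrets: 160, 70, 255, 0, 175 → max 255
IV regrets: 355, 225, 0, 140, 155 → max 355
V regrets: 0, 285, 75, 110, 30 → max 285
Smallest max regret = 175 → II.
Row averages: I=-25, II=127, III=61, IV=18, V=93
Highest average = 127 → II.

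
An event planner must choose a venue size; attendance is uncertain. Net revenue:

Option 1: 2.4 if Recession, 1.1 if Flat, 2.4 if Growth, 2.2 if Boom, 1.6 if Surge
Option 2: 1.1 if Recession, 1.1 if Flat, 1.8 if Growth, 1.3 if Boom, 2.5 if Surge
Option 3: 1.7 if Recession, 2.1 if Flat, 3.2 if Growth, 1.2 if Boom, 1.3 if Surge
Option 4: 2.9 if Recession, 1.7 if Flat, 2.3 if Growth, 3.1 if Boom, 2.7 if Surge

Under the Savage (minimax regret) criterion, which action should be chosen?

Column bests: Recession=2.9, Flat=2.1, Growth=3.2, Boom=3.1, Surge=2.7.
Option 1 regrets: 0.5, 1.0, 0.8, 0.9, 1.1 → max 1.1
Option 2 regrets: 1.8, 1.0, 1.4, 1.8, 0.2 → max 1.8
Option 3 regrets: 1.2, 0.0, 0.0, 1.9, 1.4 → max 1.9
Option 4 regrets: 0.0, 0.4, 0.9, 0.0, 0.0 → max 0.9
Smallest max regret = 0.9 → Option 4.

Option 4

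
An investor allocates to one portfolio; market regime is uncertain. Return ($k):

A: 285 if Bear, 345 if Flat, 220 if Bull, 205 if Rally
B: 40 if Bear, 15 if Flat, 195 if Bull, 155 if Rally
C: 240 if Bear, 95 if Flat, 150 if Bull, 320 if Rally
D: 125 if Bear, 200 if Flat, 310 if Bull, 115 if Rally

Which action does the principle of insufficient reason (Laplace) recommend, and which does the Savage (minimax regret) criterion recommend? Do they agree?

Row averages: A=263.75, B=101.25, C=201.25, D=187.5
Highest average = 263.75 → A.
Column bests: Bear=285, Flat=345, Bull=310, Rally=320.
A regrets: 0, 0, 90, 115 → max 115
B regrets: 245, 330, 115, 165 → max 330
C regrets: 45, 250, 160, 0 → max 250
D regrets: 160, 145, 0, 205 → max 205
Smallest max regret = 115 → A.

laplace → A; minimax regret → A (agree)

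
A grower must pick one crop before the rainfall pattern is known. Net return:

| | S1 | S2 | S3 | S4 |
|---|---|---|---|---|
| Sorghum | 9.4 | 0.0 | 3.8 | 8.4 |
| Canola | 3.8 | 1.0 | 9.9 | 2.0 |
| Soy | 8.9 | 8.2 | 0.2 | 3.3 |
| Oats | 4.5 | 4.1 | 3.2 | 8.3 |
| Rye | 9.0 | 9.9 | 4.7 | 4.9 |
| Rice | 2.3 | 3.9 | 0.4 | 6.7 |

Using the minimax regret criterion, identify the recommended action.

Rye

Column bests: S1=9.4, S2=9.9, S3=9.9, S4=8.4.
Sorghum regrets: 0.0, 9.9, 6.1, 0.0 → max 9.9
Canola regrets: 5.6, 8.9, 0.0, 6.4 → max 8.9
Soy regrets: 0.5, 1.7, 9.7, 5.1 → max 9.7
Oats regrets: 4.9, 5.8, 6.7, 0.1 → max 6.7
Rye regrets: 0.4, 0.0, 5.2, 3.5 → max 5.2
Rice regrets: 7.1, 6.0, 9.5, 1.7 → max 9.5
Smallest max regret = 5.2 → Rye.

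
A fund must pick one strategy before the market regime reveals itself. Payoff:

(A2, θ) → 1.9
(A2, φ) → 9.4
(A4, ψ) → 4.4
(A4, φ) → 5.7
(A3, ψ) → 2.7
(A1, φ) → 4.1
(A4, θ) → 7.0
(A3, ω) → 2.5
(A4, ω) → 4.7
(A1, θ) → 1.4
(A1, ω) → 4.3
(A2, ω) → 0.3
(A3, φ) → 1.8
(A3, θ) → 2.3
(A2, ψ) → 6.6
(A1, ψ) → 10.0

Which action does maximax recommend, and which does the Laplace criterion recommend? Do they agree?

Row maxima: A1=10.0, A2=9.4, A3=2.7, A4=7.0
Best best-case = 10.0 → A1.
Row averages: A1=4.95, A2=4.55, A3=2.325, A4=5.45
Highest average = 5.45 → A4.

maximax → A1; laplace → A4 (disagree)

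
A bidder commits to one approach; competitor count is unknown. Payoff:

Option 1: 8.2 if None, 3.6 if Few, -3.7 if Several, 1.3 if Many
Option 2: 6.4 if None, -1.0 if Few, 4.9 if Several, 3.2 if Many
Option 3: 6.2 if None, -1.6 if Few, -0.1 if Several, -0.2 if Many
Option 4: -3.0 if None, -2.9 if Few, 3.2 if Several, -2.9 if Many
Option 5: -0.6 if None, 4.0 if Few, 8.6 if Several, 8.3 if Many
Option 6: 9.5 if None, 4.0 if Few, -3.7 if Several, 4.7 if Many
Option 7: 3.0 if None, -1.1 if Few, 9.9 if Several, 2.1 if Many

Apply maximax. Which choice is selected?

Option 7

Row maxima: Option 1=8.2, Option 2=6.4, Option 3=6.2, Option 4=3.2, Option 5=8.6, Option 6=9.5, Option 7=9.9
Best best-case = 9.9 → Option 7.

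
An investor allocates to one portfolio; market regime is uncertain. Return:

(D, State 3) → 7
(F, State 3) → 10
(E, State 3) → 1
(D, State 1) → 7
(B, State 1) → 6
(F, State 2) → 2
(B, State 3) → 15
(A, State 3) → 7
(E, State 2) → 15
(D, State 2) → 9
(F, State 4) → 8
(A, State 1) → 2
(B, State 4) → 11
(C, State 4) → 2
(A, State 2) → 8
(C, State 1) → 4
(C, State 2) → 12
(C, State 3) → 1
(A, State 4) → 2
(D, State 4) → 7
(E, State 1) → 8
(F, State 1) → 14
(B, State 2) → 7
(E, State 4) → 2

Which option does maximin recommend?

Row minima: A=2, B=6, C=1, D=7, E=1, F=2
Best worst-case = 7 → D.

D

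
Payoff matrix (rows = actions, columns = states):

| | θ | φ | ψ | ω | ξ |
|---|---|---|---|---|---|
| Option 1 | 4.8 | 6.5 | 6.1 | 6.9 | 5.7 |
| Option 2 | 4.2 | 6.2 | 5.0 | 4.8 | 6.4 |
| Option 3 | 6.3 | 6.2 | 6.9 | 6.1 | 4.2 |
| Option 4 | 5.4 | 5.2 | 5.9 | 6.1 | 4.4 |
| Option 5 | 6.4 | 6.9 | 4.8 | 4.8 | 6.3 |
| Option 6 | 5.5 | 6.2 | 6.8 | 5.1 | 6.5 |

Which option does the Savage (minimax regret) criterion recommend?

Option 1

Column bests: θ=6.4, φ=6.9, ψ=6.9, ω=6.9, ξ=6.5.
Option 1 regrets: 1.6, 0.4, 0.8, 0.0, 0.8 → max 1.6
Option 2 regrets: 2.2, 0.7, 1.9, 2.1, 0.1 → max 2.2
Option 3 regrets: 0.1, 0.7, 0.0, 0.8, 2.3 → max 2.3
Option 4 regrets: 1.0, 1.7, 1.0, 0.8, 2.1 → max 2.1
Option 5 regrets: 0.0, 0.0, 2.1, 2.1, 0.2 → max 2.1
Option 6 regrets: 0.9, 0.7, 0.1, 1.8, 0.0 → max 1.8
Smallest max regret = 1.6 → Option 1.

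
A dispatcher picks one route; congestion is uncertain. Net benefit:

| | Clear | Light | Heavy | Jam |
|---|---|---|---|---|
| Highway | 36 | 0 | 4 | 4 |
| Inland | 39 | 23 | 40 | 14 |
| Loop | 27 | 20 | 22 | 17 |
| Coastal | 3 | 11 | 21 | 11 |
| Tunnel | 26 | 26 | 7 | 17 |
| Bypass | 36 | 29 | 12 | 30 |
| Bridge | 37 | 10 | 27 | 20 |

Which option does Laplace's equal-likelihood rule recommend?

Inland

Row averages: Highway=11, Inland=29, Loop=21.5, Coastal=11.5, Tunnel=19, Bypass=26.75, Bridge=23.5
Highest average = 29 → Inland.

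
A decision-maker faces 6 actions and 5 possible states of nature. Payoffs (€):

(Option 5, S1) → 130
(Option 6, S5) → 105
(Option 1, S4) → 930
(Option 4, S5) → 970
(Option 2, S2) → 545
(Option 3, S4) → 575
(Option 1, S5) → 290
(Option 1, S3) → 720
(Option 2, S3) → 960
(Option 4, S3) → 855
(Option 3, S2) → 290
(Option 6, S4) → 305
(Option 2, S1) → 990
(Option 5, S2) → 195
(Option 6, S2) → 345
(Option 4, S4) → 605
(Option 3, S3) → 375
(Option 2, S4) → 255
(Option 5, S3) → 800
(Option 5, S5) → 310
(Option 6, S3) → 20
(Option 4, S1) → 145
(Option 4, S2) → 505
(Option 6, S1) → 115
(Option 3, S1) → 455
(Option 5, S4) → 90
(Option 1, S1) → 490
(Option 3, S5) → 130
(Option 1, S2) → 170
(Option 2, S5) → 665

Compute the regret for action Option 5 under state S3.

160

Best payoff under S3 is 960.
Regret = 960 − 800 = 160.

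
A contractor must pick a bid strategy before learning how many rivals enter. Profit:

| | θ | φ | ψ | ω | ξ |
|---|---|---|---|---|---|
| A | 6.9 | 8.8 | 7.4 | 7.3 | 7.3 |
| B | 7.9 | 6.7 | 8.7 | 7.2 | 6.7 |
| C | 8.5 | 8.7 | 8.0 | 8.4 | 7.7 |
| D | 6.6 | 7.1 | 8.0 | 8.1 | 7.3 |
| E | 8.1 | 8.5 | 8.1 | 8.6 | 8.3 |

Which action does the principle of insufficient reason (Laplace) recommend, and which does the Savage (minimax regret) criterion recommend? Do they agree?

Row averages: A=7.54, B=7.44, C=8.26, D=7.42, E=8.32
Highest average = 8.32 → E.
Column bests: θ=8.5, φ=8.8, ψ=8.7, ω=8.6, ξ=8.3.
A regrets: 1.6, 0.0, 1.3, 1.3, 1.0 → max 1.6
B regrets: 0.6, 2.1, 0.0, 1.4, 1.6 → max 2.1
C regrets: 0.0, 0.1, 0.7, 0.2, 0.6 → max 0.7
D regrets: 1.9, 1.7, 0.7, 0.5, 1.0 → max 1.9
E regrets: 0.4, 0.3, 0.6, 0.0, 0.0 → max 0.6
Smallest max regret = 0.6 → E.

laplace → E; minimax regret → E (agree)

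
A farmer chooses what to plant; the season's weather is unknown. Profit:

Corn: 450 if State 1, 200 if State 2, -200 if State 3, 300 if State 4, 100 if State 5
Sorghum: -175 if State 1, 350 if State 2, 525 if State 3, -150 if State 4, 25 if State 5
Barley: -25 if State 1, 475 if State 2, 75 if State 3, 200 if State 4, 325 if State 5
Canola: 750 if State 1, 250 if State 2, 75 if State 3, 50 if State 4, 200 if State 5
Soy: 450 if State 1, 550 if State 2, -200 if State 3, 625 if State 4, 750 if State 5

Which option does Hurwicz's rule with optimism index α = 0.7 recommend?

Canola

Corn: 0.7·450 + 0.3·(-200) = 255
Sorghum: 0.7·525 + 0.3·(-175) = 315
Barley: 0.7·475 + 0.3·(-25) = 325
Canola: 0.7·750 + 0.3·50 = 540
Soy: 0.7·750 + 0.3·(-200) = 465
Highest Hurwicz score = 540 → Canola.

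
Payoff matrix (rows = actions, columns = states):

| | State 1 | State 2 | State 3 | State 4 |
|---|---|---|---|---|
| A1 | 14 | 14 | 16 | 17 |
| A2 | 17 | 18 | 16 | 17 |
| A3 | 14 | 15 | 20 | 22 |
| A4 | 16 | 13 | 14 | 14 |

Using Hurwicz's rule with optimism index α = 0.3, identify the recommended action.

A1: 0.3·17 + 0.7·14 = 14.9
A2: 0.3·18 + 0.7·16 = 16.6
A3: 0.3·22 + 0.7·14 = 16.4
A4: 0.3·16 + 0.7·13 = 13.9
Highest Hurwicz score = 16.6 → A2.

A2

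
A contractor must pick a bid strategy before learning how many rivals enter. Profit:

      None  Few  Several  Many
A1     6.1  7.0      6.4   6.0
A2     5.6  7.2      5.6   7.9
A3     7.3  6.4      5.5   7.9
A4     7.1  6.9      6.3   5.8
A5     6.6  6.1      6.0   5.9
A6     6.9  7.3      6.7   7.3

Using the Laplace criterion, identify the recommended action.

Row averages: A1=6.375, A2=6.575, A3=6.775, A4=6.525, A5=6.15, A6=7.05
Highest average = 7.05 → A6.

A6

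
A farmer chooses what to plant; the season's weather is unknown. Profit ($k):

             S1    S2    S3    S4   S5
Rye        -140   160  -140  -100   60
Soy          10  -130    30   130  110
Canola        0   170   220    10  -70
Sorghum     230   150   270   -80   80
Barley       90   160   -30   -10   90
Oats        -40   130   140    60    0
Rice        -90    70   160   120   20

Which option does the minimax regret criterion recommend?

Column bests: S1=230, S2=170, S3=270, S4=130, S5=110.
Rye regrets: 370, 10, 410, 230, 50 → max 410
Soy regrets: 220, 300, 240, 0, 0 → max 300
Canola regrets: 230, 0, 50, 120, 180 → max 230
Sorghum regrets: 0, 20, 0, 210, 30 → max 210
Barley regrets: 140, 10, 300, 140, 20 → max 300
Oats regrets: 270, 40, 130, 70, 110 → max 270
Rice regrets: 320, 100, 110, 10, 90 → max 320
Smallest max regret = 210 → Sorghum.

Sorghum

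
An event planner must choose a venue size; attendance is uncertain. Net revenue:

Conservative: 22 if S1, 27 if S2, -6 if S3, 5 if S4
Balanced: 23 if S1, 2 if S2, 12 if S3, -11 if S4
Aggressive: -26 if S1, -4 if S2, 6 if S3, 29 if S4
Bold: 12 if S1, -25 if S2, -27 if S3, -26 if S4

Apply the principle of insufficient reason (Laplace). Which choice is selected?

Row averages: Conservative=12, Balanced=6.5, Aggressive=1.25, Bold=-16.5
Highest average = 12 → Conservative.

Conservative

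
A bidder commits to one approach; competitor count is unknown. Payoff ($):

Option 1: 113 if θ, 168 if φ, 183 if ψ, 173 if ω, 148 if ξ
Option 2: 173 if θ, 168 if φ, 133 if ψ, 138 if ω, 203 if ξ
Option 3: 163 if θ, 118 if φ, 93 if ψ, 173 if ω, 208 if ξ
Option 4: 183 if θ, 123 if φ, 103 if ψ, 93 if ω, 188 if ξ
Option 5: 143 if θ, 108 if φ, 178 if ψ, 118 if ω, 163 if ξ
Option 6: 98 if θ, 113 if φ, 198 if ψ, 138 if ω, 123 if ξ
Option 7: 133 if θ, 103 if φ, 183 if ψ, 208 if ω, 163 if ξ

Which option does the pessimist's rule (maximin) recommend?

Row minima: Option 1=113, Option 2=133, Option 3=93, Option 4=93, Option 5=108, Option 6=98, Option 7=103
Best worst-case = 133 → Option 2.

Option 2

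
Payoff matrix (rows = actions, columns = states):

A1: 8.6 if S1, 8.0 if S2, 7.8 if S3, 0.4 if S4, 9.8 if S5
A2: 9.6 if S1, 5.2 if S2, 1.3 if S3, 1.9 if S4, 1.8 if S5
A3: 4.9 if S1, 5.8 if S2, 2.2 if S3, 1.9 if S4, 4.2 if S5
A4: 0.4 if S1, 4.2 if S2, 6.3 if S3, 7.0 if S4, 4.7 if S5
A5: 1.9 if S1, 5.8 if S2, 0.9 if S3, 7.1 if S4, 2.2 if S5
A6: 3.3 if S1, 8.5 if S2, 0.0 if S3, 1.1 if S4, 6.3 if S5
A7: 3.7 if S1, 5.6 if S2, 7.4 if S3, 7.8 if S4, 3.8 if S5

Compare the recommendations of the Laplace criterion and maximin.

laplace → A1; maximin → A7 (disagree)

Row averages: A1=6.92, A2=3.96, A3=3.8, A4=4.52, A5=3.58, A6=3.84, A7=5.66
Highest average = 6.92 → A1.
Row minima: A1=0.4, A2=1.3, A3=1.9, A4=0.4, A5=0.9, A6=0.0, A7=3.7
Best worst-case = 3.7 → A7.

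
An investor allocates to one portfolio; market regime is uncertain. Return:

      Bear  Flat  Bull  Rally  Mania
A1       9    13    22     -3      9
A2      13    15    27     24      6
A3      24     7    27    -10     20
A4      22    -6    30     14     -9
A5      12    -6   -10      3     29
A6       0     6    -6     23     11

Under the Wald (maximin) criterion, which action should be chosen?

A2

Row minima: A1=-3, A2=6, A3=-10, A4=-9, A5=-10, A6=-6
Best worst-case = 6 → A2.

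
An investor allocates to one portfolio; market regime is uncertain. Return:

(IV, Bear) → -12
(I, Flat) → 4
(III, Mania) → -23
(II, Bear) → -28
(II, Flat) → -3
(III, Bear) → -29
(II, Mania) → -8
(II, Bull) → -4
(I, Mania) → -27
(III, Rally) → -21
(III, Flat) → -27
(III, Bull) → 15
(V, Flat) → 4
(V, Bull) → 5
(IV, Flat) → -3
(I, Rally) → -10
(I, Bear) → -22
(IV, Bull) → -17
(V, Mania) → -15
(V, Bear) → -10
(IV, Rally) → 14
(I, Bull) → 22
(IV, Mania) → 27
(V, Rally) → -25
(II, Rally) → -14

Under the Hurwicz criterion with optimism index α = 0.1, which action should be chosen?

IV

I: 0.1·22 + 0.9·(-27) = -22.1
II: 0.1·(-3) + 0.9·(-28) = -25.5
III: 0.1·15 + 0.9·(-29) = -24.6
IV: 0.1·27 + 0.9·(-17) = -12.6
V: 0.1·5 + 0.9·(-25) = -22
Highest Hurwicz score = -12.6 → IV.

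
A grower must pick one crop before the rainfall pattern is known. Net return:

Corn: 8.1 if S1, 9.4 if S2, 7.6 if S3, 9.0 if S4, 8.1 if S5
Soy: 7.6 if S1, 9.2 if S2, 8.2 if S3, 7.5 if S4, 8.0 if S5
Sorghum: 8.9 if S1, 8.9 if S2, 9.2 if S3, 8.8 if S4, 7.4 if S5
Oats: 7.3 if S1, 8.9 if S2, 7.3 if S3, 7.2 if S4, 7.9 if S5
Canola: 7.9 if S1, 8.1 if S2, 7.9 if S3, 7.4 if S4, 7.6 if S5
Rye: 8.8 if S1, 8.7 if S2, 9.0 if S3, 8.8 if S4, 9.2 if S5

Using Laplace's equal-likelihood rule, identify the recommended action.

Rye

Row averages: Corn=8.44, Soy=8.1, Sorghum=8.64, Oats=7.72, Canola=7.78, Rye=8.9
Highest average = 8.9 → Rye.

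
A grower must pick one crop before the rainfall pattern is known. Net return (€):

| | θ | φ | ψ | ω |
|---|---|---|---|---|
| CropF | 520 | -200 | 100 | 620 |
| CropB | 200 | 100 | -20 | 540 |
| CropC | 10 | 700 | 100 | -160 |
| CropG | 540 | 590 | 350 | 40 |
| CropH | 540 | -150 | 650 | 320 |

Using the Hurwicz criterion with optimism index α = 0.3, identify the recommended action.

CropF: 0.3·620 + 0.7·(-200) = 46
CropB: 0.3·540 + 0.7·(-20) = 148
CropC: 0.3·700 + 0.7·(-160) = 98
CropG: 0.3·590 + 0.7·40 = 205
CropH: 0.3·650 + 0.7·(-150) = 90
Highest Hurwicz score = 205 → CropG.

CropG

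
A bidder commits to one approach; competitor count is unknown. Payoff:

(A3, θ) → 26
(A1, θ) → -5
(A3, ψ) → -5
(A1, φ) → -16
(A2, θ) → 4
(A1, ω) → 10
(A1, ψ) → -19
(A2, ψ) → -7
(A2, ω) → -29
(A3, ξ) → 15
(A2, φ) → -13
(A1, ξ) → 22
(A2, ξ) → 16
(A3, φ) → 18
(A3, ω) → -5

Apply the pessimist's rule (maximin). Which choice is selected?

A3

Row minima: A1=-19, A2=-29, A3=-5
Best worst-case = -5 → A3.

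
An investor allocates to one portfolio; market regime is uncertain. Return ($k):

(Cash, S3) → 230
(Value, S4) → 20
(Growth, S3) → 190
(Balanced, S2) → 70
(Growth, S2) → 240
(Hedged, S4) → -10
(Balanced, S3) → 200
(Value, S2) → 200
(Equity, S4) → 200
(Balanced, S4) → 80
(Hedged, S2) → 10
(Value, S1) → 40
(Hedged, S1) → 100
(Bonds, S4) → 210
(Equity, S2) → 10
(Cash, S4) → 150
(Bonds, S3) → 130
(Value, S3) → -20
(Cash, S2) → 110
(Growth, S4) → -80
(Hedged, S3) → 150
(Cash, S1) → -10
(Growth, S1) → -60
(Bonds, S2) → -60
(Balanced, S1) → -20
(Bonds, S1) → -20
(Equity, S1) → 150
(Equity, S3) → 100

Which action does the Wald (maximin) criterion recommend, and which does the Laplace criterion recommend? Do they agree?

maximin → Equity; laplace → Cash (disagree)

Row minima: Hedged=-10, Growth=-80, Value=-20, Balanced=-20, Cash=-10, Equity=10, Bonds=-60
Best worst-case = 10 → Equity.
Row averages: Hedged=62.5, Growth=72.5, Value=60, Balanced=82.5, Cash=120, Equity=115, Bonds=65
Highest average = 120 → Cash.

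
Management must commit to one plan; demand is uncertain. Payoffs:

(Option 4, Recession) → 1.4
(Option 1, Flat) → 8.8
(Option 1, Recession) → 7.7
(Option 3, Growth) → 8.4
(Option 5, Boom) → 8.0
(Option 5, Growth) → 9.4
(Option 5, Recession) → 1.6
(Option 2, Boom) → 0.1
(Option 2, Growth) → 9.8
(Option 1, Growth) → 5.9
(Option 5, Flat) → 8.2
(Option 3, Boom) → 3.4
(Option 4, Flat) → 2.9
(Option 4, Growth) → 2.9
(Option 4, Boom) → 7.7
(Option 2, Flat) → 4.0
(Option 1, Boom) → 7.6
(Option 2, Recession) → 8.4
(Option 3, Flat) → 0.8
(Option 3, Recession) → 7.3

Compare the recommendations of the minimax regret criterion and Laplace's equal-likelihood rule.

minimax regret → Option 1; laplace → Option 1 (agree)

Column bests: Recession=8.4, Flat=8.8, Growth=9.8, Boom=8.0.
Option 1 regrets: 0.7, 0.0, 3.9, 0.4 → max 3.9
Option 2 regrets: 0.0, 4.8, 0.0, 7.9 → max 7.9
Option 3 regrets: 1.1, 8.0, 1.4, 4.6 → max 8.0
Option 4 regrets: 7.0, 5.9, 6.9, 0.3 → max 7.0
Option 5 regrets: 6.8, 0.6, 0.4, 0.0 → max 6.8
Smallest max regret = 3.9 → Option 1.
Row averages: Option 1=7.5, Option 2=5.575, Option 3=4.975, Option 4=3.725, Option 5=6.8
Highest average = 7.5 → Option 1.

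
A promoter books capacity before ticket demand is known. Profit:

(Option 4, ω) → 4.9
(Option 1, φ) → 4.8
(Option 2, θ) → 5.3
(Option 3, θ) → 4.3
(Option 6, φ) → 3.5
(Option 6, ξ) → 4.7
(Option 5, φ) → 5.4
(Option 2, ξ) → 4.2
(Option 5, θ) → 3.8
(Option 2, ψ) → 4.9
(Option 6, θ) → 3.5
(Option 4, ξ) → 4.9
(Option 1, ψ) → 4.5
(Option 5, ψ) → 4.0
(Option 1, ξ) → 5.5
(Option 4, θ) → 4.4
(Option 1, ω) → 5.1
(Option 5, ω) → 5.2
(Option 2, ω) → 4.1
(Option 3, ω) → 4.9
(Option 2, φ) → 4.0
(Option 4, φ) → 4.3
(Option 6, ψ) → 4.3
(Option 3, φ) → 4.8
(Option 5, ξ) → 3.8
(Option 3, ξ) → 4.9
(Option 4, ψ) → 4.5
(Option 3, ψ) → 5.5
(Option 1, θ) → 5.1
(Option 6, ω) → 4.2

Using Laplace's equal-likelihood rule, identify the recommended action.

Row averages: Option 1=5, Option 2=4.5, Option 3=4.88, Option 4=4.6, Option 5=4.44, Option 6=4.04
Highest average = 5 → Option 1.

Option 1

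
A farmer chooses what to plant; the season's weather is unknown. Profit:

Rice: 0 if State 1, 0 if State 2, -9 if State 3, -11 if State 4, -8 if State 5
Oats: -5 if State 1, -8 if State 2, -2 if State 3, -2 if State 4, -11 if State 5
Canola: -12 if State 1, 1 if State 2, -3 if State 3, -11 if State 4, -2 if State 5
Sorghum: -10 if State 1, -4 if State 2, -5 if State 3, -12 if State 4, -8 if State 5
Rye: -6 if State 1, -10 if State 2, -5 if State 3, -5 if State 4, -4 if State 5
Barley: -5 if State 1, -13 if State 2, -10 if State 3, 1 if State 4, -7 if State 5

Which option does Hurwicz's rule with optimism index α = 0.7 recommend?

Rice: 0.7·0 + 0.3·(-11) = -3.3
Oats: 0.7·(-2) + 0.3·(-11) = -4.7
Canola: 0.7·1 + 0.3·(-12) = -2.9
Sorghum: 0.7·(-4) + 0.3·(-12) = -6.4
Rye: 0.7·(-4) + 0.3·(-10) = -5.8
Barley: 0.7·1 + 0.3·(-13) = -3.2
Highest Hurwicz score = -2.9 → Canola.

Canola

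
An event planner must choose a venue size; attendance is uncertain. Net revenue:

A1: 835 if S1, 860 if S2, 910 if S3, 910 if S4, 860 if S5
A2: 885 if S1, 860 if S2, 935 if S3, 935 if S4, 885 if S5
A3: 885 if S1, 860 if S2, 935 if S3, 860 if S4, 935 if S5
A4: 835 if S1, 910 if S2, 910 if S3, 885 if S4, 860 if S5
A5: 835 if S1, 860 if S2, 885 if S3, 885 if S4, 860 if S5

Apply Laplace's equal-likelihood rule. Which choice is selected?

A2

Row averages: A1=875, A2=900, A3=895, A4=880, A5=865
Highest average = 900 → A2.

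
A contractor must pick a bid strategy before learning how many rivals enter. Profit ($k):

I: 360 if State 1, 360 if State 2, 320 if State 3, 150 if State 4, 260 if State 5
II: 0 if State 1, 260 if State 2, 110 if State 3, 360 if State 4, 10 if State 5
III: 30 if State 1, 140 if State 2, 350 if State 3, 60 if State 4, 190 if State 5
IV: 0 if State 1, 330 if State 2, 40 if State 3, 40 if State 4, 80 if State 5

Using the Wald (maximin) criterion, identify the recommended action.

I

Row minima: I=150, II=0, III=30, IV=0
Best worst-case = 150 → I.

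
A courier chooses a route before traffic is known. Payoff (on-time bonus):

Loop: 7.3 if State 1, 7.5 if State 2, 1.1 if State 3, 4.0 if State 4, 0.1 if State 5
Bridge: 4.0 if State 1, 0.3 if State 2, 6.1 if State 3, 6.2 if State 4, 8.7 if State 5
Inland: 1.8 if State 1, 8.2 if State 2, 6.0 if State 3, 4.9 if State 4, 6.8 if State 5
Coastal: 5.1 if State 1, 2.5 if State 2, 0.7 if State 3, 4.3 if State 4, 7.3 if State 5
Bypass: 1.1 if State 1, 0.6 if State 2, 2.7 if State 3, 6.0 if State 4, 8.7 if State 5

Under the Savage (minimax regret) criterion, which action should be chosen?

Inland

Column bests: State 1=7.3, State 2=8.2, State 3=6.1, State 4=6.2, State 5=8.7.
Loop regrets: 0.0, 0.7, 5.0, 2.2, 8.6 → max 8.6
Bridge regrets: 3.3, 7.9, 0.0, 0.0, 0.0 → max 7.9
Inland regrets: 5.5, 0.0, 0.1, 1.3, 1.9 → max 5.5
Coastal regrets: 2.2, 5.7, 5.4, 1.9, 1.4 → max 5.7
Bypass regrets: 6.2, 7.6, 3.4, 0.2, 0.0 → max 7.6
Smallest max regret = 5.5 → Inland.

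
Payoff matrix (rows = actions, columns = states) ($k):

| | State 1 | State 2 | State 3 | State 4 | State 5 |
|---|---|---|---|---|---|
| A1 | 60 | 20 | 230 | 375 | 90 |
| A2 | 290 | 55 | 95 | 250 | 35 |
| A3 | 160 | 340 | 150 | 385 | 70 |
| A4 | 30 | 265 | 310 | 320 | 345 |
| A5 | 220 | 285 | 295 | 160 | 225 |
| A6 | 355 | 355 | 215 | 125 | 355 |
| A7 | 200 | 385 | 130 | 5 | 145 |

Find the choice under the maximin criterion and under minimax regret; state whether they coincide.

Row minima: A1=20, A2=35, A3=70, A4=30, A5=160, A6=125, A7=5
Best worst-case = 160 → A5.
Column bests: State 1=355, State 2=385, State 3=310, State 4=385, State 5=355.
A1 regrets: 295, 365, 80, 10, 265 → max 365
A2 regrets: 65, 330, 215, 135, 320 → max 330
A3 regrets: 195, 45, 160, 0, 285 → max 285
A4 regrets: 325, 120, 0, 65, 10 → max 325
A5 regrets: 135, 100, 15, 225, 130 → max 225
A6 regrets: 0, 30, 95, 260, 0 → max 260
A7 regrets: 155, 0, 180, 380, 210 → max 380
Smallest max regret = 225 → A5.

maximin → A5; minimax regret → A5 (agree)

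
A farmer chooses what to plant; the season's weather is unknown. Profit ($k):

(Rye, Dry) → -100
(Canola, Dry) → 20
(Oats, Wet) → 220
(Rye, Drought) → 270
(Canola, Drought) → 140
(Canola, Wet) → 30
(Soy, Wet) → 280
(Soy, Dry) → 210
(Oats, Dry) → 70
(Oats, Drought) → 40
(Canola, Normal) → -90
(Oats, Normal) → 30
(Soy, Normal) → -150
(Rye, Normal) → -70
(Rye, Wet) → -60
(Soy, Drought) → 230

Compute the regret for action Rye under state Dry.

310

Best payoff under Dry is 210.
Regret = 210 − (-100) = 310.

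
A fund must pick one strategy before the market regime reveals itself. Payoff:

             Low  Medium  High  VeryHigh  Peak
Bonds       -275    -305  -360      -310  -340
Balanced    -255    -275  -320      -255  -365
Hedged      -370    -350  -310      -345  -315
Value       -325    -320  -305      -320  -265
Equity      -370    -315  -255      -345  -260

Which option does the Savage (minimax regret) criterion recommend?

Column bests: Low=-255, Medium=-275, High=-255, VeryHigh=-255, Peak=-260.
Bonds regrets: 20, 30, 105, 55, 80 → max 105
Balanced regrets: 0, 0, 65, 0, 105 → max 105
Hedged regrets: 115, 75, 55, 90, 55 → max 115
Value regrets: 70, 45, 50, 65, 5 → max 70
Equity regrets: 115, 40, 0, 90, 0 → max 115
Smallest max regret = 70 → Value.

Value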